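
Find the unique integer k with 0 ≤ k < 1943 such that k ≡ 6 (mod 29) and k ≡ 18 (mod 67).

1224

29⁻¹ mod 67: 29·37 ≡ 1 (mod 67), so 29⁻¹ ≡ 37.
k = 6 + 29·((18 − 6)·37 mod 67) = 6 + 29·42 = 1224.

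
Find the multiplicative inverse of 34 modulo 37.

12

37 = 1·34 + 3
34 = 11·3 + 1
3 = 3·1 + 0
gcd(34, 37) = 1, so the inverse exists.
Back-substitute for 1:
1 = 1·34 − 11·3
  = −11·37 + 12·34
So 34⁻¹ ≡ 12 (mod 37).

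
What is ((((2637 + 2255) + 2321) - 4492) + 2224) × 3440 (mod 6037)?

2637 + 2255 = 4892
4892 + 2321 = 7213 ≡ 1176 (mod 6037)
1176 - 4492 = -3316 ≡ 2721 (mod 6037)
2721 + 2224 = 4945
4945 × 3440 = 17010800 ≡ 4571 (mod 6037)

4571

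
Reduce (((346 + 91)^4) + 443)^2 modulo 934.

910

346 + 91 = 437
(437)^4 ≡ 689 (mod 934)
689 + 443 = 1132 ≡ 198 (mod 934)
(198)^2 ≡ 910 (mod 934)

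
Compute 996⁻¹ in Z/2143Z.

1405

By the extended Euclidean algorithm:
2143 = 2*996 + 151
996 = 6*151 + 90
151 = 1*90 + 61
90 = 1*61 + 29
61 = 2*29 + 3
29 = 9*3 + 2
3 = 1*2 + 1
2 = 2*1 + 0
gcd(996, 2143) = 1, so the inverse exists.
Bézout: 1 = 343*2143 − 738*996.
So 996⁻¹ ≡ −738 ≡ 1405 (mod 2143).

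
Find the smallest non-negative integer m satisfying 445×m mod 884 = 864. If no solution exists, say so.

288

gcd(445, 884) = 1, so a unique solution mod 884 exists.
445⁻¹ ≡ 737 (mod 884).
m ≡ 737×864 ≡ 288 (mod 884).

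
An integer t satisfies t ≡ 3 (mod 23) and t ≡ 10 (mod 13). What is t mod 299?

23⁻¹ mod 13: 23·4 ≡ 1 (mod 13), so 23⁻¹ ≡ 4.
t = 3 + 23·((10 − 3)·4 mod 13) = 3 + 23·2 = 49.

49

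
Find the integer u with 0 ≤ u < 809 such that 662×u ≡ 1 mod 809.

11

Run the extended Euclidean algorithm:
809 = 1*662 + 147
662 = 4*147 + 74
147 = 1*74 + 73
74 = 1*73 + 1
73 = 73*1 + 0
gcd(662, 809) = 1, so the inverse exists.
Bézout: 1 = −9*809 + 11*662.
So 662⁻¹ ≡ 11 (mod 809).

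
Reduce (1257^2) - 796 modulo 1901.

1423

(1257)^2 ≡ 318 (mod 1901)
318 - 796 = -478 ≡ 1423 (mod 1901)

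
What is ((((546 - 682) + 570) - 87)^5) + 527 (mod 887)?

792

546 - 682 = -136 ≡ 751 (mod 887)
751 + 570 = 1321 ≡ 434 (mod 887)
434 - 87 = 347
(347)^5 ≡ 265 (mod 887)
265 + 527 = 792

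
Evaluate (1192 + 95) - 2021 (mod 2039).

1305

1192 + 95 = 1287
1287 - 2021 = -734 ≡ 1305 (mod 2039)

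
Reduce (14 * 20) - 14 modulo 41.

14 * 20 = 280 ≡ 34 (mod 41)
34 - 14 = 20

20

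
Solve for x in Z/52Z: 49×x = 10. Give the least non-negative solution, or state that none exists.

gcd(49, 52) = 1, so a unique solution mod 52 exists.
49⁻¹ ≡ 17 (mod 52).
x ≡ 17×10 ≡ 14 (mod 52).

14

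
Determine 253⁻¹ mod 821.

331

Apply the Euclidean algorithm and back-substitute:
821 = 3·253 + 62
253 = 4·62 + 5
62 = 12·5 + 2
5 = 2·2 + 1
2 = 2·1 + 0
gcd(253, 821) = 1, so the inverse exists.
Bézout: 1 = −102·821 + 331·253.
So 253⁻¹ ≡ 331 (mod 821).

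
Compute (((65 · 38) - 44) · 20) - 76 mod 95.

89

65 · 38 = 2470 ≡ 0 (mod 95)
0 - 44 = -44 ≡ 51 (mod 95)
51 · 20 = 1020 ≡ 70 (mod 95)
70 - 76 = -6 ≡ 89 (mod 95)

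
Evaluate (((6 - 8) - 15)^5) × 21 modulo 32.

27

6 - 8 = -2 ≡ 30 (mod 32)
30 - 15 = 15
(15)^5 ≡ 15 (mod 32)
15 × 21 = 315 ≡ 27 (mod 32)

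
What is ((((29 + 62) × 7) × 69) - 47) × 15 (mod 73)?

57

29 + 62 = 91 ≡ 18 (mod 73)
18 × 7 = 126 ≡ 53 (mod 73)
53 × 69 = 3657 ≡ 7 (mod 73)
7 - 47 = -40 ≡ 33 (mod 73)
33 × 15 = 495 ≡ 57 (mod 73)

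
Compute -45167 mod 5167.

1336

-45167 = -9×5167 + 1336, so -45167 ≡ 1336 (mod 5167).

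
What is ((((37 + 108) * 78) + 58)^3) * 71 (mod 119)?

37 + 108 = 145 ≡ 26 (mod 119)
26 * 78 = 2028 ≡ 5 (mod 119)
5 + 58 = 63
(63)^3 ≡ 28 (mod 119)
28 * 71 = 1988 ≡ 84 (mod 119)

84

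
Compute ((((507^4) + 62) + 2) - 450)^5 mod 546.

(507)^4 ≡ 39 (mod 546)
39 + 62 = 101
101 + 2 = 103
103 - 450 = -347 ≡ 199 (mod 546)
(199)^5 ≡ 439 (mod 546)

439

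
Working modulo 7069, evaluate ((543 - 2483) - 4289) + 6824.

595

543 - 2483 = -1940 ≡ 5129 (mod 7069)
5129 - 4289 = 840
840 + 6824 = 7664 ≡ 595 (mod 7069)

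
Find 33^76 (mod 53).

Compute successive squares:
76 in binary is 1001100, i.e. 76 = 64 + 8 + 4.
33^1 ≡ 33 (mod 53)
33^2 ≡ 33^2 = 1089 ≡ 29 (mod 53)
33^4 ≡ 29^2 = 841 ≡ 46 (mod 53)
33^8 ≡ 46^2 = 2116 ≡ 49 (mod 53)
33^16 ≡ 49^2 = 2401 ≡ 16 (mod 53)
33^32 ≡ 16^2 = 256 ≡ 44 (mod 53)
33^64 ≡ 44^2 = 1936 ≡ 28 (mod 53)
33^76 = 33^64 * 33^8 * 33^4 ≡ 28 * 49 * 46 (mod 53).
Accumulate the product:
28 * 49 = 1372 ≡ 47
47 * 46 = 2162 ≡ 42

42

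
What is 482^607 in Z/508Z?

607 in binary is 1001011111, i.e. 607 = 512 + 64 + 16 + 8 + 4 + 2 + 1.
482^1 ≡ 482 (mod 508)
482^2 ≡ 482^2 = 232324 ≡ 168 (mod 508)
482^4 ≡ 168^2 = 28224 ≡ 284 (mod 508)
482^8 ≡ 284^2 = 80656 ≡ 392 (mod 508)
482^16 ≡ 392^2 = 153664 ≡ 248 (mod 508)
482^32 ≡ 248^2 = 61504 ≡ 36 (mod 508)
482^64 ≡ 36^2 = 1296 ≡ 280 (mod 508)
482^128 ≡ 280^2 = 78400 ≡ 168 (mod 508)
482^256 ≡ 168^2 = 28224 ≡ 284 (mod 508)
482^512 ≡ 284^2 = 80656 ≡ 392 (mod 508)
482^607 = 482^512 * 482^64 * 482^16 * 482^8 * 482^4 * 482^2 * 482^1 ≡ 392 * 280 * 248 * 392 * 284 * 168 * 482 (mod 508).
Accumulate the product:
392 * 280 = 109760 ≡ 32
32 * 248 = 7936 ≡ 316
316 * 392 = 123872 ≡ 428
428 * 284 = 121552 ≡ 140
140 * 168 = 23520 ≡ 152
152 * 482 = 73264 ≡ 112

112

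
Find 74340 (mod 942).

864

74340 = 78·942 + 864, so 74340 ≡ 864 (mod 942).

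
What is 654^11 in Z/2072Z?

152

Compute successive squares:
11 in binary is 1011, i.e. 11 = 8 + 2 + 1.
654^1 ≡ 654 (mod 2072)
654^2 ≡ 654^2 = 427716 ≡ 884 (mod 2072)
654^4 ≡ 884^2 = 781456 ≡ 312 (mod 2072)
654^8 ≡ 312^2 = 97344 ≡ 2032 (mod 2072)
654^11 = 654^8 × 654^2 × 654^1 ≡ 2032 × 884 × 654 (mod 2072).
Accumulate the product:
2032 × 884 = 1796288 ≡ 1936
1936 × 654 = 1266144 ≡ 152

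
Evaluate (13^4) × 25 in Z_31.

2

(13)^4 ≡ 10 (mod 31)
10 × 25 = 250 ≡ 2 (mod 31)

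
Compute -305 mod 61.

-305 = -5*61 + 0, so -305 ≡ 0 (mod 61).

0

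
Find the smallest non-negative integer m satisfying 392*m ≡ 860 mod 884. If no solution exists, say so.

27

gcd(392, 884) = 4, and 4 | 860, so solutions exist.
Divide through by 4: 98*m = 215 (mod 221).
98⁻¹ ≡ 106 (mod 221).
m ≡ 106*215 ≡ 27 (mod 221).
The smallest non-negative solution is m = 27.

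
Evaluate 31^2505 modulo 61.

11

Compute successive squares:
31^1 ≡ 31 (mod 61)
31^2 ≡ 31^2 = 961 ≡ 46 (mod 61)
31^4 ≡ 46^2 = 2116 ≡ 42 (mod 61)
31^8 ≡ 42^2 = 1764 ≡ 56 (mod 61)
31^16 ≡ 56^2 = 3136 ≡ 25 (mod 61)
31^32 ≡ 25^2 = 625 ≡ 15 (mod 61)
31^64 ≡ 15^2 = 225 ≡ 42 (mod 61)
31^128 ≡ 42^2 = 1764 ≡ 56 (mod 61)
31^256 ≡ 56^2 = 3136 ≡ 25 (mod 61)
31^512 ≡ 25^2 = 625 ≡ 15 (mod 61)
31^1024 ≡ 15^2 = 225 ≡ 42 (mod 61)
31^2048 ≡ 42^2 = 1764 ≡ 56 (mod 61)
31^2505 = 31^2048 · 31^256 · 31^128 · 31^64 · 31^8 · 31^1 ≡ 56 · 25 · 56 · 42 · 56 · 31 (mod 61).
Accumulate the product:
56 · 25 = 1400 ≡ 58
58 · 56 = 3248 ≡ 15
15 · 42 = 630 ≡ 20
20 · 56 = 1120 ≡ 22
22 · 31 = 682 ≡ 11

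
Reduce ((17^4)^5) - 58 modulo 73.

(17)^4 ≡ 9 (mod 73)
(9)^5 ≡ 65 (mod 73)
65 - 58 = 7

7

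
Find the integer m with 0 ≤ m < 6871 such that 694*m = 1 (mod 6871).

6871 = 9·694 + 625
694 = 1·625 + 69
625 = 9·69 + 4
69 = 17·4 + 1
4 = 4·1 + 0
gcd(694, 6871) = 1, so the inverse exists.
Back-substitute for 1:
1 = 1·69 − 17·4
  = −17·625 + 154·69
  = 154·694 − 171·625
  = −171·6871 + 1693·694
So 694⁻¹ ≡ 1693 (mod 6871).

1693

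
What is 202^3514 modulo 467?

Using repeated squaring:
3514 in binary is 110110111010, i.e. 3514 = 2048 + 1024 + 256 + 128 + 32 + 16 + 8 + 2.
202^1 ≡ 202 (mod 467)
202^2 ≡ 202^2 = 40804 ≡ 175 (mod 467)
202^4 ≡ 175^2 = 30625 ≡ 270 (mod 467)
202^8 ≡ 270^2 = 72900 ≡ 48 (mod 467)
202^16 ≡ 48^2 = 2304 ≡ 436 (mod 467)
202^32 ≡ 436^2 = 190096 ≡ 27 (mod 467)
202^64 ≡ 27^2 = 729 ≡ 262 (mod 467)
202^128 ≡ 262^2 = 68644 ≡ 462 (mod 467)
202^256 ≡ 462^2 = 213444 ≡ 25 (mod 467)
202^512 ≡ 25^2 = 625 ≡ 158 (mod 467)
202^1024 ≡ 158^2 = 24964 ≡ 213 (mod 467)
202^2048 ≡ 213^2 = 45369 ≡ 70 (mod 467)
202^3514 = 202^2048 × 202^1024 × 202^256 × 202^128 × 202^32 × 202^16 × 202^8 × 202^2 ≡ 70 × 213 × 25 × 462 × 27 × 436 × 48 × 175 (mod 467).
Accumulate the product:
70 × 213 = 14910 ≡ 433
433 × 25 = 10825 ≡ 84
84 × 462 = 38808 ≡ 47
47 × 27 = 1269 ≡ 335
335 × 436 = 146060 ≡ 356
356 × 48 = 17088 ≡ 276
276 × 175 = 48300 ≡ 199

199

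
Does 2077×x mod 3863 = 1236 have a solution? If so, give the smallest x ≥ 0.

gcd(2077, 3863) = 1, so a unique solution mod 3863 exists.
2077⁻¹ ≡ 1062 (mod 3863).
x ≡ 1062×1236 ≡ 3075 (mod 3863).

3075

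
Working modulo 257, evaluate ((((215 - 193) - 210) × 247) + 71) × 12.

25

215 - 193 = 22
22 - 210 = -188 ≡ 69 (mod 257)
69 × 247 = 17043 ≡ 81 (mod 257)
81 + 71 = 152
152 × 12 = 1824 ≡ 25 (mod 257)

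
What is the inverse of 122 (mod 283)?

58

283 = 2×122 + 39
122 = 3×39 + 5
39 = 7×5 + 4
5 = 1×4 + 1
4 = 4×1 + 0
gcd(122, 283) = 1, so the inverse exists.
Bézout: 1 = −25×283 + 58×122.
So 122⁻¹ ≡ 58 (mod 283).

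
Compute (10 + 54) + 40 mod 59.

10 + 54 = 64 ≡ 5 (mod 59)
5 + 40 = 45

45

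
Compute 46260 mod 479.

276

46260 = 96·479 + 276, so 46260 ≡ 276 (mod 479).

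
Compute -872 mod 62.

-872 = -15*62 + 58, so -872 ≡ 58 (mod 62).

58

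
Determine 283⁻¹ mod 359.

222

359 = 1×283 + 76
283 = 3×76 + 55
76 = 1×55 + 21
55 = 2×21 + 13
21 = 1×13 + 8
13 = 1×8 + 5
8 = 1×5 + 3
5 = 1×3 + 2
3 = 1×2 + 1
2 = 2×1 + 0
gcd(283, 359) = 1, so the inverse exists.
Back-substitute for 1:
1 = 1×3 − 1×2
  = −1×5 + 2×3
  = 2×8 − 3×5
  = −3×13 + 5×8
  = 5×21 − 8×13
  = −8×55 + 21×21
  = 21×76 − 29×55
  = −29×283 + 108×76
  = 108×359 − 137×283
So 283⁻¹ ≡ −137 ≡ 222 (mod 359).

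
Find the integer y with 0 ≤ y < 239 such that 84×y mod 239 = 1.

Apply the Euclidean algorithm and back-substitute:
239 = 2×84 + 71
84 = 1×71 + 13
71 = 5×13 + 6
13 = 2×6 + 1
6 = 6×1 + 0
gcd(84, 239) = 1, so the inverse exists.
Bézout: 1 = −13×239 + 37×84.
So 84⁻¹ ≡ 37 (mod 239).

37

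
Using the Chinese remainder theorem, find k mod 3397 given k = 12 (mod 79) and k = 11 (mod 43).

79⁻¹ mod 43: 79×6 ≡ 1 (mod 43), so 79⁻¹ ≡ 6.
k = 12 + 79×((11 − 12)×6 mod 43) = 12 + 79×37 = 2935.
Check: 2935 mod 79 = 12, 2935 mod 43 = 11. ✓

2935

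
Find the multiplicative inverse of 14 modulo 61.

48

61 = 4·14 + 5
14 = 2·5 + 4
5 = 1·4 + 1
4 = 4·1 + 0
gcd(14, 61) = 1, so the inverse exists.
Bézout: 1 = 3·61 − 13·14.
So 14⁻¹ ≡ −13 ≡ 48 (mod 61).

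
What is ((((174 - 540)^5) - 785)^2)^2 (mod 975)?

16

174 - 540 = -366 ≡ 609 (mod 975)
(609)^5 ≡ 774 (mod 975)
774 - 785 = -11 ≡ 964 (mod 975)
(964)^2 ≡ 121 (mod 975)
(121)^2 ≡ 16 (mod 975)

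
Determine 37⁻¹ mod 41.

10

Run the extended Euclidean algorithm:
41 = 1*37 + 4
37 = 9*4 + 1
4 = 4*1 + 0
gcd(37, 41) = 1, so the inverse exists.
Back-substitute for 1:
1 = 1*37 − 9*4
  = −9*41 + 10*37
So 37⁻¹ ≡ 10 (mod 41).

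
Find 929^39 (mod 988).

125

By square-and-multiply:
929^1 ≡ 929 (mod 988)
929^2 ≡ 929^2 = 863041 ≡ 517 (mod 988)
929^4 ≡ 517^2 = 267289 ≡ 529 (mod 988)
929^8 ≡ 529^2 = 279841 ≡ 237 (mod 988)
929^16 ≡ 237^2 = 56169 ≡ 841 (mod 988)
929^32 ≡ 841^2 = 707281 ≡ 861 (mod 988)
929^39 = 929^32 × 929^4 × 929^2 × 929^1 ≡ 861 × 529 × 517 × 929 (mod 988).
Accumulate the product:
861 × 529 = 455469 ≡ 1
1 × 517 = 517
517 × 929 = 480293 ≡ 125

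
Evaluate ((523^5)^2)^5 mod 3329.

(523)^5 ≡ 10 (mod 3329)
(10)^2 ≡ 100 (mod 3329)
(100)^5 ≡ 255 (mod 3329)

255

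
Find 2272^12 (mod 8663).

7784

Using repeated squaring:
12 in binary is 1100, i.e. 12 = 8 + 4.
2272^1 ≡ 2272 (mod 8663)
2272^2 ≡ 2272^2 = 5161984 ≡ 7499 (mod 8663)
2272^4 ≡ 7499^2 = 56235001 ≡ 3468 (mod 8663)
2272^8 ≡ 3468^2 = 12027024 ≡ 2780 (mod 8663)
2272^12 = 2272^8 · 2272^4 ≡ 2780 · 3468 (mod 8663).
2780 · 3468 = 9641040 ≡ 7784 (mod 8663).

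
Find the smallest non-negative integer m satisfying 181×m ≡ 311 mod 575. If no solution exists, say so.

456

gcd(181, 575) = 1, so a unique solution mod 575 exists.
181⁻¹ ≡ 521 (mod 575).
m ≡ 521×311 ≡ 456 (mod 575).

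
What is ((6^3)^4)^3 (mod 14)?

8

(6)^3 ≡ 6 (mod 14)
(6)^4 ≡ 8 (mod 14)
(8)^3 ≡ 8 (mod 14)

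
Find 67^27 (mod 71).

47

By square-and-multiply:
67^1 ≡ 67 (mod 71)
67^2 ≡ 67^2 = 4489 ≡ 16 (mod 71)
67^4 ≡ 16^2 = 256 ≡ 43 (mod 71)
67^8 ≡ 43^2 = 1849 ≡ 3 (mod 71)
67^16 ≡ 3^2 = 9 (mod 71)
67^27 = 67^16 * 67^8 * 67^2 * 67^1 ≡ 9 * 3 * 16 * 67 (mod 71).
Accumulate the product:
9 * 3 = 27
27 * 16 = 432 ≡ 6
6 * 67 = 402 ≡ 47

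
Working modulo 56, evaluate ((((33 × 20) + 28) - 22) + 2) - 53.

55

33 × 20 = 660 ≡ 44 (mod 56)
44 + 28 = 72 ≡ 16 (mod 56)
16 - 22 = -6 ≡ 50 (mod 56)
50 + 2 = 52
52 - 53 = -1 ≡ 55 (mod 56)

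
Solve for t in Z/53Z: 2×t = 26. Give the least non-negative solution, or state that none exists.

gcd(2, 53) = 1, so a unique solution mod 53 exists.
2⁻¹ ≡ 27 (mod 53).
t ≡ 27×26 ≡ 13 (mod 53).

13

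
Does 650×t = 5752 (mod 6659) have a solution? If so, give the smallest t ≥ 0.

gcd(650, 6659) = 1, so a unique solution mod 6659 exists.
650⁻¹ ≡ 5235 (mod 6659).
t ≡ 5235×5752 ≡ 6381 (mod 6659).

6381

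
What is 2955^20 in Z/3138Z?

20 in binary is 10100, i.e. 20 = 16 + 4.
2955^1 ≡ 2955 (mod 3138)
2955^2 ≡ 2955^2 = 8732025 ≡ 2109 (mod 3138)
2955^4 ≡ 2109^2 = 4447881 ≡ 1335 (mod 3138)
2955^8 ≡ 1335^2 = 1782225 ≡ 2979 (mod 3138)
2955^16 ≡ 2979^2 = 8874441 ≡ 177 (mod 3138)
2955^20 = 2955^16 · 2955^4 ≡ 177 · 1335 (mod 3138).
177 · 1335 = 236295 ≡ 945 (mod 3138).

945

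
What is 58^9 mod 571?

455

Using repeated squaring:
9 in binary is 1001, i.e. 9 = 8 + 1.
58^1 ≡ 58 (mod 571)
58^2 ≡ 58^2 = 3364 ≡ 509 (mod 571)
58^4 ≡ 509^2 = 259081 ≡ 418 (mod 571)
58^8 ≡ 418^2 = 174724 ≡ 569 (mod 571)
58^9 = 58^8 * 58^1 ≡ 569 * 58 (mod 571).
569 * 58 = 33002 ≡ 455 (mod 571).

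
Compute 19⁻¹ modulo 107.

62

Apply the Euclidean algorithm and back-substitute:
107 = 5*19 + 12
19 = 1*12 + 7
12 = 1*7 + 5
7 = 1*5 + 2
5 = 2*2 + 1
2 = 2*1 + 0
gcd(19, 107) = 1, so the inverse exists.
Bézout: 1 = 8*107 − 45*19.
So 19⁻¹ ≡ −45 ≡ 62 (mod 107).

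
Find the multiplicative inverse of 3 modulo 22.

22 = 7·3 + 1
3 = 3·1 + 0
gcd(3, 22) = 1, so the inverse exists.
Bézout: 1 = 1·22 − 7·3.
So 3⁻¹ ≡ −7 ≡ 15 (mod 22).

15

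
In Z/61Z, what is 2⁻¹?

31

Apply the Euclidean algorithm and back-substitute:
61 = 30×2 + 1
2 = 2×1 + 0
gcd(2, 61) = 1, so the inverse exists.
Bézout: 1 = 1×61 − 30×2.
So 2⁻¹ ≡ −30 ≡ 31 (mod 61).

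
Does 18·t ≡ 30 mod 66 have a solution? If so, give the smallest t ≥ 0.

9

gcd(18, 66) = 6, and 6 | 30, so solutions exist.
Divide through by 6: 3·t ≡ 5 (mod 11).
3⁻¹ ≡ 4 (mod 11).
t ≡ 4·5 ≡ 9 (mod 11).
The smallest non-negative solution is t = 9.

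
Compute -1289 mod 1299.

-1289 = -1×1299 + 10, so -1289 ≡ 10 (mod 1299).

10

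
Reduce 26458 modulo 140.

26458 = 188·140 + 138, so 26458 ≡ 138 (mod 140).

138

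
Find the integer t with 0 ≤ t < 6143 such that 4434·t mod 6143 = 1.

5097

Run the extended Euclidean algorithm:
6143 = 1×4434 + 1709
4434 = 2×1709 + 1016
1709 = 1×1016 + 693
1016 = 1×693 + 323
693 = 2×323 + 47
323 = 6×47 + 41
47 = 1×41 + 6
41 = 6×6 + 5
6 = 1×5 + 1
5 = 5×1 + 0
gcd(4434, 6143) = 1, so the inverse exists.
Back-substitute for 1:
1 = 1×6 − 1×5
  = −1×41 + 7×6
  = 7×47 − 8×41
  = −8×323 + 55×47
  = 55×693 − 118×323
  = −118×1016 + 173×693
  = 173×1709 − 291×1016
  = −291×4434 + 755×1709
  = 755×6143 − 1046×4434
So 4434⁻¹ ≡ −1046 ≡ 5097 (mod 6143).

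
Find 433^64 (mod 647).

477

Using repeated squaring:
433^1 ≡ 433 (mod 647)
433^2 ≡ 433^2 = 187489 ≡ 506 (mod 647)
433^4 ≡ 506^2 = 256036 ≡ 471 (mod 647)
433^8 ≡ 471^2 = 221841 ≡ 567 (mod 647)
433^16 ≡ 567^2 = 321489 ≡ 577 (mod 647)
433^32 ≡ 577^2 = 332929 ≡ 371 (mod 647)
433^64 ≡ 371^2 = 137641 ≡ 477 (mod 647)
So 433^64 ≡ 477 (mod 647).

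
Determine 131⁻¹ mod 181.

76

Run the extended Euclidean algorithm:
181 = 1×131 + 50
131 = 2×50 + 31
50 = 1×31 + 19
31 = 1×19 + 12
19 = 1×12 + 7
12 = 1×7 + 5
7 = 1×5 + 2
5 = 2×2 + 1
2 = 2×1 + 0
gcd(131, 181) = 1, so the inverse exists.
Back-substitute for 1:
1 = 1×5 − 2×2
  = −2×7 + 3×5
  = 3×12 − 5×7
  = −5×19 + 8×12
  = 8×31 − 13×19
  = −13×50 + 21×31
  = 21×131 − 55×50
  = −55×181 + 76×131
So 131⁻¹ ≡ 76 (mod 181).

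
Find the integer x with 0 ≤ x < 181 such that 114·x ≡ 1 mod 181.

By the extended Euclidean algorithm:
181 = 1·114 + 67
114 = 1·67 + 47
67 = 1·47 + 20
47 = 2·20 + 7
20 = 2·7 + 6
7 = 1·6 + 1
6 = 6·1 + 0
gcd(114, 181) = 1, so the inverse exists.
Back-substitute for 1:
1 = 1·7 − 1·6
  = −1·20 + 3·7
  = 3·47 − 7·20
  = −7·67 + 10·47
  = 10·114 − 17·67
  = −17·181 + 27·114
So 114⁻¹ ≡ 27 (mod 181).

27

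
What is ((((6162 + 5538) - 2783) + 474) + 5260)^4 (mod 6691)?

5127

6162 + 5538 = 11700 ≡ 5009 (mod 6691)
5009 - 2783 = 2226
2226 + 474 = 2700
2700 + 5260 = 7960 ≡ 1269 (mod 6691)
(1269)^4 ≡ 5127 (mod 6691)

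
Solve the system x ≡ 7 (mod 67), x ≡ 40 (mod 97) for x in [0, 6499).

1883

67⁻¹ mod 97: 67*42 ≡ 1 (mod 97), so 67⁻¹ ≡ 42.
x = 7 + 67*((40 − 7)*42 mod 97) = 7 + 67*28 = 1883.
Check: 1883 mod 67 = 7, 1883 mod 97 = 40. ✓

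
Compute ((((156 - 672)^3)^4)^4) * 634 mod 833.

158

156 - 672 = -516 ≡ 317 (mod 833)
(317)^3 ≡ 260 (mod 833)
(260)^4 ≡ 302 (mod 833)
(302)^4 ≡ 715 (mod 833)
715 * 634 = 453310 ≡ 158 (mod 833)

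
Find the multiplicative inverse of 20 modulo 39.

Run the extended Euclidean algorithm:
39 = 1·20 + 19
20 = 1·19 + 1
19 = 19·1 + 0
gcd(20, 39) = 1, so the inverse exists.
Bézout: 1 = −1·39 + 2·20.
So 20⁻¹ ≡ 2 (mod 39).

2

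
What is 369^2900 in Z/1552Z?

2900 in binary is 101101010100, i.e. 2900 = 2048 + 512 + 256 + 64 + 16 + 4.
369^1 ≡ 369 (mod 1552)
369^2 ≡ 369^2 = 136161 ≡ 1137 (mod 1552)
369^4 ≡ 1137^2 = 1292769 ≡ 1505 (mod 1552)
369^8 ≡ 1505^2 = 2265025 ≡ 657 (mod 1552)
369^16 ≡ 657^2 = 431649 ≡ 193 (mod 1552)
369^32 ≡ 193^2 = 37249 ≡ 1 (mod 1552)
369^64 ≡ 1^2 = 1 (mod 1552)
369^128 ≡ 1^2 = 1 (mod 1552)
369^256 ≡ 1^2 = 1 (mod 1552)
369^512 ≡ 1^2 = 1 (mod 1552)
369^1024 ≡ 1^2 = 1 (mod 1552)
369^2048 ≡ 1^2 = 1 (mod 1552)
369^2900 = 369^2048 * 369^512 * 369^256 * 369^64 * 369^16 * 369^4 ≡ 1 * 1 * 1 * 1 * 193 * 1505 (mod 1552).
Accumulate the product:
1 * 1 = 1
1 * 1 = 1
1 * 1 = 1
1 * 193 = 193
193 * 1505 = 290465 ≡ 241

241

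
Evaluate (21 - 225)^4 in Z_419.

208

21 - 225 = -204 ≡ 215 (mod 419)
(215)^4 ≡ 208 (mod 419)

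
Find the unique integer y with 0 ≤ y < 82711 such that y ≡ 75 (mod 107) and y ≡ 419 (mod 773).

107⁻¹ mod 773: 107×354 ≡ 1 (mod 773), so 107⁻¹ ≡ 354.
y = 75 + 107×((419 − 75)×354 mod 773) = 75 + 107×415 = 44480.
Check: 44480 mod 107 = 75, 44480 mod 773 = 419. ✓

44480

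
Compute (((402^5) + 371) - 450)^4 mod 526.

(402)^5 ≡ 118 (mod 526)
118 + 371 = 489
489 - 450 = 39
(39)^4 ≡ 93 (mod 526)

93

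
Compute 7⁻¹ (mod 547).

469

Apply the Euclidean algorithm and back-substitute:
547 = 78×7 + 1
7 = 7×1 + 0
gcd(7, 547) = 1, so the inverse exists.
Back-substitute for 1:
1 = 1×547 − 78×7
So 7⁻¹ ≡ −78 ≡ 469 (mod 547).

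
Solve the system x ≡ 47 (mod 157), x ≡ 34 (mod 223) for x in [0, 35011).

25010

157⁻¹ mod 223: 157×125 ≡ 1 (mod 223), so 157⁻¹ ≡ 125.
x = 47 + 157×((34 − 47)×125 mod 223) = 47 + 157×159 = 25010.
Check: 25010 mod 157 = 47, 25010 mod 223 = 34. ✓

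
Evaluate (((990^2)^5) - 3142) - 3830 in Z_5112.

1596

(990)^2 ≡ 3708 (mod 5112)
(3708)^5 ≡ 3456 (mod 5112)
3456 - 3142 = 314
314 - 3830 = -3516 ≡ 1596 (mod 5112)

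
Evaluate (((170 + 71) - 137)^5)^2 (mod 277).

113

170 + 71 = 241
241 - 137 = 104
(104)^5 ≡ 125 (mod 277)
(125)^2 ≡ 113 (mod 277)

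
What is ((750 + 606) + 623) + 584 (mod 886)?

750 + 606 = 1356 ≡ 470 (mod 886)
470 + 623 = 1093 ≡ 207 (mod 886)
207 + 584 = 791

791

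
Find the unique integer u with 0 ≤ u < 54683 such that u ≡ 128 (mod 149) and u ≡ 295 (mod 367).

149⁻¹ mod 367: 149×234 ≡ 1 (mod 367), so 149⁻¹ ≡ 234.
u = 128 + 149×((295 − 128)×234 mod 367) = 128 + 149×176 = 26352.

26352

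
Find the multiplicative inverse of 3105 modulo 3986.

371

Apply the Euclidean algorithm and back-substitute:
3986 = 1*3105 + 881
3105 = 3*881 + 462
881 = 1*462 + 419
462 = 1*419 + 43
419 = 9*43 + 32
43 = 1*32 + 11
32 = 2*11 + 10
11 = 1*10 + 1
10 = 10*1 + 0
gcd(3105, 3986) = 1, so the inverse exists.
Bézout: 1 = −289*3986 + 371*3105.
So 3105⁻¹ ≡ 371 (mod 3986).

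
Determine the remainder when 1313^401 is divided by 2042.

Compute successive squares:
401 in binary is 110010001, i.e. 401 = 256 + 128 + 16 + 1.
1313^1 ≡ 1313 (mod 2042)
1313^2 ≡ 1313^2 = 1723969 ≡ 521 (mod 2042)
1313^4 ≡ 521^2 = 271441 ≡ 1897 (mod 2042)
1313^8 ≡ 1897^2 = 3598609 ≡ 605 (mod 2042)
1313^16 ≡ 605^2 = 366025 ≡ 507 (mod 2042)
1313^32 ≡ 507^2 = 257049 ≡ 1799 (mod 2042)
1313^64 ≡ 1799^2 = 3236401 ≡ 1873 (mod 2042)
1313^128 ≡ 1873^2 = 3508129 ≡ 2015 (mod 2042)
1313^256 ≡ 2015^2 = 4060225 ≡ 729 (mod 2042)
1313^401 = 1313^256 · 1313^128 · 1313^16 · 1313^1 ≡ 729 · 2015 · 507 · 1313 (mod 2042).
Accumulate the product:
729 · 2015 = 1468935 ≡ 737
737 · 507 = 373659 ≡ 2015
2015 · 1313 = 2645695 ≡ 1305

1305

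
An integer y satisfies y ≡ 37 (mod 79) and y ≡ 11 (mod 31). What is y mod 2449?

79⁻¹ mod 31: 79×11 ≡ 1 (mod 31), so 79⁻¹ ≡ 11.
y = 37 + 79×((11 − 37)×11 mod 31) = 37 + 79×24 = 1933.

1933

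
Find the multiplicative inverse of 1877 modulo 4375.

Apply the Euclidean algorithm and back-substitute:
4375 = 2×1877 + 621
1877 = 3×621 + 14
621 = 44×14 + 5
14 = 2×5 + 4
5 = 1×4 + 1
4 = 4×1 + 0
gcd(1877, 4375) = 1, so the inverse exists.
Bézout: 1 = 402×4375 − 937×1877.
So 1877⁻¹ ≡ −937 ≡ 3438 (mod 4375).

3438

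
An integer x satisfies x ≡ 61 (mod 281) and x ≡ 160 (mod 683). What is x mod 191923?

121734

281⁻¹ mod 683: 281·508 ≡ 1 (mod 683), so 281⁻¹ ≡ 508.
x = 61 + 281·((160 − 61)·508 mod 683) = 61 + 281·433 = 121734.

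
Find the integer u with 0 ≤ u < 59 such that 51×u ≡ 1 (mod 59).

22

By the extended Euclidean algorithm:
59 = 1×51 + 8
51 = 6×8 + 3
8 = 2×3 + 2
3 = 1×2 + 1
2 = 2×1 + 0
gcd(51, 59) = 1, so the inverse exists.
Bézout: 1 = −19×59 + 22×51.
So 51⁻¹ ≡ 22 (mod 59).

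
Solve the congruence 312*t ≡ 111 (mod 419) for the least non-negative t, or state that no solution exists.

230

gcd(312, 419) = 1, so a unique solution mod 419 exists.
312⁻¹ ≡ 372 (mod 419).
t ≡ 372*111 ≡ 230 (mod 419).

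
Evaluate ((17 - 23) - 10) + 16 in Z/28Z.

0

17 - 23 = -6 ≡ 22 (mod 28)
22 - 10 = 12
12 + 16 = 28 ≡ 0 (mod 28)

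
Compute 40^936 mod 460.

40^1 ≡ 40 (mod 460)
40^2 ≡ 40^2 = 1600 ≡ 220 (mod 460)
40^4 ≡ 220^2 = 48400 ≡ 100 (mod 460)
40^8 ≡ 100^2 = 10000 ≡ 340 (mod 460)
40^16 ≡ 340^2 = 115600 ≡ 140 (mod 460)
40^32 ≡ 140^2 = 19600 ≡ 280 (mod 460)
40^64 ≡ 280^2 = 78400 ≡ 200 (mod 460)
40^128 ≡ 200^2 = 40000 ≡ 440 (mod 460)
40^256 ≡ 440^2 = 193600 ≡ 400 (mod 460)
40^512 ≡ 400^2 = 160000 ≡ 380 (mod 460)
40^936 = 40^512 · 40^256 · 40^128 · 40^32 · 40^8 ≡ 380 · 400 · 440 · 280 · 340 (mod 460).
Accumulate the product:
380 · 400 = 152000 ≡ 200
200 · 440 = 88000 ≡ 140
140 · 280 = 39200 ≡ 100
100 · 340 = 34000 ≡ 420

420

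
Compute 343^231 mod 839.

761

Using repeated squaring:
231 in binary is 11100111, i.e. 231 = 128 + 64 + 32 + 4 + 2 + 1.
343^1 ≡ 343 (mod 839)
343^2 ≡ 343^2 = 117649 ≡ 189 (mod 839)
343^4 ≡ 189^2 = 35721 ≡ 483 (mod 839)
343^8 ≡ 483^2 = 233289 ≡ 47 (mod 839)
343^16 ≡ 47^2 = 2209 ≡ 531 (mod 839)
343^32 ≡ 531^2 = 281961 ≡ 57 (mod 839)
343^64 ≡ 57^2 = 3249 ≡ 732 (mod 839)
343^128 ≡ 732^2 = 535824 ≡ 542 (mod 839)
343^231 = 343^128 · 343^64 · 343^32 · 343^4 · 343^2 · 343^1 ≡ 542 · 732 · 57 · 483 · 189 · 343 (mod 839).
Accumulate the product:
542 · 732 = 396744 ≡ 736
736 · 57 = 41952 ≡ 2
2 · 483 = 966 ≡ 127
127 · 189 = 24003 ≡ 511
511 · 343 = 175273 ≡ 761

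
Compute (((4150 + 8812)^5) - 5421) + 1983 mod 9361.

2822

4150 + 8812 = 12962 ≡ 3601 (mod 9361)
(3601)^5 ≡ 6260 (mod 9361)
6260 - 5421 = 839
839 + 1983 = 2822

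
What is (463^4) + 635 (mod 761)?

(463)^4 ≡ 258 (mod 761)
258 + 635 = 893 ≡ 132 (mod 761)

132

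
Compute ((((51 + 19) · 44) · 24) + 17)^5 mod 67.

16

51 + 19 = 70 ≡ 3 (mod 67)
3 · 44 = 132 ≡ 65 (mod 67)
65 · 24 = 1560 ≡ 19 (mod 67)
19 + 17 = 36
(36)^5 ≡ 16 (mod 67)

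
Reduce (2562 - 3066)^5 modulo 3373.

2562 - 3066 = -504 ≡ 2869 (mod 3373)
(2869)^5 ≡ 1174 (mod 3373)

1174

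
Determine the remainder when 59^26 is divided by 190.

26 in binary is 11010, i.e. 26 = 16 + 8 + 2.
59^1 ≡ 59 (mod 190)
59^2 ≡ 59^2 = 3481 ≡ 61 (mod 190)
59^4 ≡ 61^2 = 3721 ≡ 111 (mod 190)
59^8 ≡ 111^2 = 12321 ≡ 161 (mod 190)
59^16 ≡ 161^2 = 25921 ≡ 81 (mod 190)
59^26 = 59^16 × 59^8 × 59^2 ≡ 81 × 161 × 61 (mod 190).
Accumulate the product:
81 × 161 = 13041 ≡ 121
121 × 61 = 7381 ≡ 161

161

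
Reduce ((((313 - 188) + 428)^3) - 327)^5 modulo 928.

0

313 - 188 = 125
125 + 428 = 553
(553)^3 ≡ 153 (mod 928)
153 - 327 = -174 ≡ 754 (mod 928)
(754)^5 ≡ 0 (mod 928)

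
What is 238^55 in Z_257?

220

55 in binary is 110111, i.e. 55 = 32 + 16 + 4 + 2 + 1.
238^1 ≡ 238 (mod 257)
238^2 ≡ 238^2 = 56644 ≡ 104 (mod 257)
238^4 ≡ 104^2 = 10816 ≡ 22 (mod 257)
238^8 ≡ 22^2 = 484 ≡ 227 (mod 257)
238^16 ≡ 227^2 = 51529 ≡ 129 (mod 257)
238^32 ≡ 129^2 = 16641 ≡ 193 (mod 257)
238^55 = 238^32 × 238^16 × 238^4 × 238^2 × 238^1 ≡ 193 × 129 × 22 × 104 × 238 (mod 257).
Accumulate the product:
193 × 129 = 24897 ≡ 225
225 × 22 = 4950 ≡ 67
67 × 104 = 6968 ≡ 29
29 × 238 = 6902 ≡ 220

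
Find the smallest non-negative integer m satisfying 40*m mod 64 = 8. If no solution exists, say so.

5

gcd(40, 64) = 8, and 8 | 8, so solutions exist.
Divide through by 8: 5*m = 1 (mod 8).
5⁻¹ ≡ 5 (mod 8).
m ≡ 5*1 ≡ 5 (mod 8).
The smallest non-negative solution is m = 5.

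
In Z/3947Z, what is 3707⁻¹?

1365

By the extended Euclidean algorithm:
3947 = 1·3707 + 240
3707 = 15·240 + 107
240 = 2·107 + 26
107 = 4·26 + 3
26 = 8·3 + 2
3 = 1·2 + 1
2 = 2·1 + 0
gcd(3707, 3947) = 1, so the inverse exists.
Back-substitute for 1:
1 = 1·3 − 1·2
  = −1·26 + 9·3
  = 9·107 − 37·26
  = −37·240 + 83·107
  = 83·3707 − 1282·240
  = −1282·3947 + 1365·3707
So 3707⁻¹ ≡ 1365 (mod 3947).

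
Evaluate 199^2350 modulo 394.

Compute successive squares:
2350 in binary is 100100101110, i.e. 2350 = 2048 + 256 + 32 + 8 + 4 + 2.
199^1 ≡ 199 (mod 394)
199^2 ≡ 199^2 = 39601 ≡ 201 (mod 394)
199^4 ≡ 201^2 = 40401 ≡ 213 (mod 394)
199^8 ≡ 213^2 = 45369 ≡ 59 (mod 394)
199^16 ≡ 59^2 = 3481 ≡ 329 (mod 394)
199^32 ≡ 329^2 = 108241 ≡ 285 (mod 394)
199^64 ≡ 285^2 = 81225 ≡ 61 (mod 394)
199^128 ≡ 61^2 = 3721 ≡ 175 (mod 394)
199^256 ≡ 175^2 = 30625 ≡ 287 (mod 394)
199^512 ≡ 287^2 = 82369 ≡ 23 (mod 394)
199^1024 ≡ 23^2 = 529 ≡ 135 (mod 394)
199^2048 ≡ 135^2 = 18225 ≡ 101 (mod 394)
199^2350 = 199^2048 × 199^256 × 199^32 × 199^8 × 199^4 × 199^2 ≡ 101 × 287 × 285 × 59 × 213 × 201 (mod 394).
Accumulate the product:
101 × 287 = 28987 ≡ 225
225 × 285 = 64125 ≡ 297
297 × 59 = 17523 ≡ 187
187 × 213 = 39831 ≡ 37
37 × 201 = 7437 ≡ 345

345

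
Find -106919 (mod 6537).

-106919 = -17×6537 + 4210, so -106919 ≡ 4210 (mod 6537).

4210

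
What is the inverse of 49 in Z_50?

By the extended Euclidean algorithm:
50 = 1·49 + 1
49 = 49·1 + 0
gcd(49, 50) = 1, so the inverse exists.
Back-substitute for 1:
1 = 1·50 − 1·49
So 49⁻¹ ≡ −1 ≡ 49 (mod 50).

49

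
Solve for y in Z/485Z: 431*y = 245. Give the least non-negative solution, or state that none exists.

gcd(431, 485) = 1, so a unique solution mod 485 exists.
431⁻¹ ≡ 476 (mod 485).
y ≡ 476*245 ≡ 220 (mod 485).

220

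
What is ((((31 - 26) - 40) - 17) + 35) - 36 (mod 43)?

33

31 - 26 = 5
5 - 40 = -35 ≡ 8 (mod 43)
8 - 17 = -9 ≡ 34 (mod 43)
34 + 35 = 69 ≡ 26 (mod 43)
26 - 36 = -10 ≡ 33 (mod 43)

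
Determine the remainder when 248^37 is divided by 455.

248

By square-and-multiply:
37 in binary is 100101, i.e. 37 = 32 + 4 + 1.
248^1 ≡ 248 (mod 455)
248^2 ≡ 248^2 = 61504 ≡ 79 (mod 455)
248^4 ≡ 79^2 = 6241 ≡ 326 (mod 455)
248^8 ≡ 326^2 = 106276 ≡ 261 (mod 455)
248^16 ≡ 261^2 = 68121 ≡ 326 (mod 455)
248^32 ≡ 326^2 = 106276 ≡ 261 (mod 455)
248^37 = 248^32 × 248^4 × 248^1 ≡ 261 × 326 × 248 (mod 455).
Accumulate the product:
261 × 326 = 85086 ≡ 1
1 × 248 = 248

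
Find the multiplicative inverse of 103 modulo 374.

69

Apply the Euclidean algorithm and back-substitute:
374 = 3*103 + 65
103 = 1*65 + 38
65 = 1*38 + 27
38 = 1*27 + 11
27 = 2*11 + 5
11 = 2*5 + 1
5 = 5*1 + 0
gcd(103, 374) = 1, so the inverse exists.
Bézout: 1 = −19*374 + 69*103.
So 103⁻¹ ≡ 69 (mod 374).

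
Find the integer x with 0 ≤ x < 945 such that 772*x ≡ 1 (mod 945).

Run the extended Euclidean algorithm:
945 = 1·772 + 173
772 = 4·173 + 80
173 = 2·80 + 13
80 = 6·13 + 2
13 = 6·2 + 1
2 = 2·1 + 0
gcd(772, 945) = 1, so the inverse exists.
Bézout: 1 = 357·945 − 437·772.
So 772⁻¹ ≡ −437 ≡ 508 (mod 945).

508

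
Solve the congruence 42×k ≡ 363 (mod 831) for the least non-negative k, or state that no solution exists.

68

gcd(42, 831) = 3, and 3 | 363, so solutions exist.
Divide through by 3: 14×k ≡ 121 (mod 277).
14⁻¹ ≡ 99 (mod 277).
k ≡ 99×121 ≡ 68 (mod 277).
The smallest non-negative solution is k = 68.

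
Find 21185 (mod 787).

723

21185 = 26*787 + 723, so 21185 ≡ 723 (mod 787).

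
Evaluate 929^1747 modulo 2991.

2807

1747 in binary is 11011010011, i.e. 1747 = 1024 + 512 + 128 + 64 + 16 + 2 + 1.
929^1 ≡ 929 (mod 2991)
929^2 ≡ 929^2 = 863041 ≡ 1633 (mod 2991)
929^4 ≡ 1633^2 = 2666689 ≡ 1708 (mod 2991)
929^8 ≡ 1708^2 = 2917264 ≡ 1039 (mod 2991)
929^16 ≡ 1039^2 = 1079521 ≡ 2761 (mod 2991)
929^32 ≡ 2761^2 = 7623121 ≡ 2053 (mod 2991)
929^64 ≡ 2053^2 = 4214809 ≡ 490 (mod 2991)
929^128 ≡ 490^2 = 240100 ≡ 820 (mod 2991)
929^256 ≡ 820^2 = 672400 ≡ 2416 (mod 2991)
929^512 ≡ 2416^2 = 5837056 ≡ 1615 (mod 2991)
929^1024 ≡ 1615^2 = 2608225 ≡ 73 (mod 2991)
929^1747 = 929^1024 * 929^512 * 929^128 * 929^64 * 929^16 * 929^2 * 929^1 ≡ 73 * 1615 * 820 * 490 * 2761 * 1633 * 929 (mod 2991).
Accumulate the product:
73 * 1615 = 117895 ≡ 1246
1246 * 820 = 1021720 ≡ 1789
1789 * 490 = 876610 ≡ 247
247 * 2761 = 681967 ≡ 19
19 * 1633 = 31027 ≡ 1117
1117 * 929 = 1037693 ≡ 2807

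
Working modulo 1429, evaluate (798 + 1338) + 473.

1180

798 + 1338 = 2136 ≡ 707 (mod 1429)
707 + 473 = 1180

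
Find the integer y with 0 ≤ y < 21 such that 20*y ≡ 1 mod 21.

20

By the extended Euclidean algorithm:
21 = 1*20 + 1
20 = 20*1 + 0
gcd(20, 21) = 1, so the inverse exists.
Back-substitute for 1:
1 = 1*21 − 1*20
So 20⁻¹ ≡ −1 ≡ 20 (mod 21).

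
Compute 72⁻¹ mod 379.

379 = 5·72 + 19
72 = 3·19 + 15
19 = 1·15 + 4
15 = 3·4 + 3
4 = 1·3 + 1
3 = 3·1 + 0
gcd(72, 379) = 1, so the inverse exists.
Bézout: 1 = 19·379 − 100·72.
So 72⁻¹ ≡ −100 ≡ 279 (mod 379).

279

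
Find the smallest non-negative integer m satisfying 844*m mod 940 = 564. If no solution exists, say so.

gcd(844, 940) = 4, and 4 | 564, so solutions exist.
Divide through by 4: 211*m ≡ 141 (mod 235).
211⁻¹ ≡ 186 (mod 235).
m ≡ 186*141 ≡ 141 (mod 235).
The smallest non-negative solution is m = 141.

141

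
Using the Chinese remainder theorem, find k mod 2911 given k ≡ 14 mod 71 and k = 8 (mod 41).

71⁻¹ mod 41: 71·26 ≡ 1 (mod 41), so 71⁻¹ ≡ 26.
k = 14 + 71·((8 − 14)·26 mod 41) = 14 + 71·8 = 582.
Check: 582 mod 71 = 14, 582 mod 41 = 8. ✓

582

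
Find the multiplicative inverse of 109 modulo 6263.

4884

Run the extended Euclidean algorithm:
6263 = 57·109 + 50
109 = 2·50 + 9
50 = 5·9 + 5
9 = 1·5 + 4
5 = 1·4 + 1
4 = 4·1 + 0
gcd(109, 6263) = 1, so the inverse exists.
Back-substitute for 1:
1 = 1·5 − 1·4
  = −1·9 + 2·5
  = 2·50 − 11·9
  = −11·109 + 24·50
  = 24·6263 − 1379·109
So 109⁻¹ ≡ −1379 ≡ 4884 (mod 6263).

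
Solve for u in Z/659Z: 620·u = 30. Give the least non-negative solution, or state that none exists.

gcd(620, 659) = 1, so a unique solution mod 659 exists.
620⁻¹ ≡ 490 (mod 659).
u ≡ 490·30 ≡ 202 (mod 659).

202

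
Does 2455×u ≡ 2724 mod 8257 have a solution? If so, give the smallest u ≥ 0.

213

gcd(2455, 8257) = 1, so a unique solution mod 8257 exists.
2455⁻¹ ≡ 3101 (mod 8257).
u ≡ 3101×2724 ≡ 213 (mod 8257).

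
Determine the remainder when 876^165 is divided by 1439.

58

165 in binary is 10100101, i.e. 165 = 128 + 32 + 4 + 1.
876^1 ≡ 876 (mod 1439)
876^2 ≡ 876^2 = 767376 ≡ 389 (mod 1439)
876^4 ≡ 389^2 = 151321 ≡ 226 (mod 1439)
876^8 ≡ 226^2 = 51076 ≡ 711 (mod 1439)
876^16 ≡ 711^2 = 505521 ≡ 432 (mod 1439)
876^32 ≡ 432^2 = 186624 ≡ 993 (mod 1439)
876^64 ≡ 993^2 = 986049 ≡ 334 (mod 1439)
876^128 ≡ 334^2 = 111556 ≡ 753 (mod 1439)
876^165 = 876^128 × 876^32 × 876^4 × 876^1 ≡ 753 × 993 × 226 × 876 (mod 1439).
Accumulate the product:
753 × 993 = 747729 ≡ 888
888 × 226 = 200688 ≡ 667
667 × 876 = 584292 ≡ 58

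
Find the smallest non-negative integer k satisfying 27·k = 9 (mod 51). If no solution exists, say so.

gcd(27, 51) = 3, and 3 | 9, so solutions exist.
Divide through by 3: 9·k = 3 (mod 17).
9⁻¹ ≡ 2 (mod 17).
k ≡ 2·3 ≡ 6 (mod 17).
The smallest non-negative solution is k = 6.

6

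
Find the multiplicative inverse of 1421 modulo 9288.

9288 = 6·1421 + 762
1421 = 1·762 + 659
762 = 1·659 + 103
659 = 6·103 + 41
103 = 2·41 + 21
41 = 1·21 + 20
21 = 1·20 + 1
20 = 20·1 + 0
gcd(1421, 9288) = 1, so the inverse exists.
Bézout: 1 = 69·9288 − 451·1421.
So 1421⁻¹ ≡ −451 ≡ 8837 (mod 9288).

8837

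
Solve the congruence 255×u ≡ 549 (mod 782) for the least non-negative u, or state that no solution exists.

gcd(255, 782) = 17, and 17 does not divide 549.
So the congruence has no solution.

no solution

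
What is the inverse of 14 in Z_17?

11

Apply the Euclidean algorithm and back-substitute:
17 = 1*14 + 3
14 = 4*3 + 2
3 = 1*2 + 1
2 = 2*1 + 0
gcd(14, 17) = 1, so the inverse exists.
Back-substitute for 1:
1 = 1*3 − 1*2
  = −1*14 + 5*3
  = 5*17 − 6*14
So 14⁻¹ ≡ −6 ≡ 11 (mod 17).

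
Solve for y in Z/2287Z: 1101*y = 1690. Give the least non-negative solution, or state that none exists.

1171

gcd(1101, 2287) = 1, so a unique solution mod 2287 exists.
1101⁻¹ ≡ 565 (mod 2287).
y ≡ 565*1690 ≡ 1171 (mod 2287).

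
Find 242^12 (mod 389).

102

By square-and-multiply:
12 in binary is 1100, i.e. 12 = 8 + 4.
242^1 ≡ 242 (mod 389)
242^2 ≡ 242^2 = 58564 ≡ 214 (mod 389)
242^4 ≡ 214^2 = 45796 ≡ 283 (mod 389)
242^8 ≡ 283^2 = 80089 ≡ 344 (mod 389)
242^12 = 242^8 · 242^4 ≡ 344 · 283 (mod 389).
344 · 283 = 97352 ≡ 102 (mod 389).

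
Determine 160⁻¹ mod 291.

Run the extended Euclidean algorithm:
291 = 1*160 + 131
160 = 1*131 + 29
131 = 4*29 + 15
29 = 1*15 + 14
15 = 1*14 + 1
14 = 14*1 + 0
gcd(160, 291) = 1, so the inverse exists.
Bézout: 1 = 11*291 − 20*160.
So 160⁻¹ ≡ −20 ≡ 271 (mod 291).

271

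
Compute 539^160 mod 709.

Using repeated squaring:
539^1 ≡ 539 (mod 709)
539^2 ≡ 539^2 = 290521 ≡ 540 (mod 709)
539^4 ≡ 540^2 = 291600 ≡ 201 (mod 709)
539^8 ≡ 201^2 = 40401 ≡ 697 (mod 709)
539^16 ≡ 697^2 = 485809 ≡ 144 (mod 709)
539^32 ≡ 144^2 = 20736 ≡ 175 (mod 709)
539^64 ≡ 175^2 = 30625 ≡ 138 (mod 709)
539^128 ≡ 138^2 = 19044 ≡ 610 (mod 709)
539^160 = 539^128 × 539^32 ≡ 610 × 175 (mod 709).
610 × 175 = 106750 ≡ 400 (mod 709).

400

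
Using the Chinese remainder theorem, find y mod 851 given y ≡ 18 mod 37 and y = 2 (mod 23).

37⁻¹ mod 23: 37·5 ≡ 1 (mod 23), so 37⁻¹ ≡ 5.
y = 18 + 37·((2 − 18)·5 mod 23) = 18 + 37·12 = 462.

462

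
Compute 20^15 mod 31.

1

Compute successive squares:
15 in binary is 1111, i.e. 15 = 8 + 4 + 2 + 1.
20^1 ≡ 20 (mod 31)
20^2 ≡ 20^2 = 400 ≡ 28 (mod 31)
20^4 ≡ 28^2 = 784 ≡ 9 (mod 31)
20^8 ≡ 9^2 = 81 ≡ 19 (mod 31)
20^15 = 20^8 * 20^4 * 20^2 * 20^1 ≡ 19 * 9 * 28 * 20 (mod 31).
Accumulate the product:
19 * 9 = 171 ≡ 16
16 * 28 = 448 ≡ 14
14 * 20 = 280 ≡ 1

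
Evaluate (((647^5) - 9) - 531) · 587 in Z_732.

(647)^5 ≡ 11 (mod 732)
11 - 9 = 2
2 - 531 = -529 ≡ 203 (mod 732)
203 · 587 = 119161 ≡ 577 (mod 732)

577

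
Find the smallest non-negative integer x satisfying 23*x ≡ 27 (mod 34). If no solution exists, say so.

13

gcd(23, 34) = 1, so a unique solution mod 34 exists.
23⁻¹ ≡ 3 (mod 34).
x ≡ 3*27 ≡ 13 (mod 34).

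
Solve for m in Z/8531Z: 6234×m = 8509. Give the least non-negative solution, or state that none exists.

5233

gcd(6234, 8531) = 1, so a unique solution mod 8531 exists.
6234⁻¹ ≡ 1701 (mod 8531).
m ≡ 1701×8509 ≡ 5233 (mod 8531).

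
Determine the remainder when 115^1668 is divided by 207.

46

Compute successive squares:
115^1 ≡ 115 (mod 207)
115^2 ≡ 115^2 = 13225 ≡ 184 (mod 207)
115^4 ≡ 184^2 = 33856 ≡ 115 (mod 207)
115^8 ≡ 115^2 = 13225 ≡ 184 (mod 207)
115^16 ≡ 184^2 = 33856 ≡ 115 (mod 207)
115^32 ≡ 115^2 = 13225 ≡ 184 (mod 207)
115^64 ≡ 184^2 = 33856 ≡ 115 (mod 207)
115^128 ≡ 115^2 = 13225 ≡ 184 (mod 207)
115^256 ≡ 184^2 = 33856 ≡ 115 (mod 207)
115^512 ≡ 115^2 = 13225 ≡ 184 (mod 207)
115^1024 ≡ 184^2 = 33856 ≡ 115 (mod 207)
115^1668 = 115^1024 · 115^512 · 115^128 · 115^4 ≡ 115 · 184 · 184 · 115 (mod 207).
Accumulate the product:
115 · 184 = 21160 ≡ 46
46 · 184 = 8464 ≡ 184
184 · 115 = 21160 ≡ 46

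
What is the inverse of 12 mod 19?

19 = 1*12 + 7
12 = 1*7 + 5
7 = 1*5 + 2
5 = 2*2 + 1
2 = 2*1 + 0
gcd(12, 19) = 1, so the inverse exists.
Back-substitute for 1:
1 = 1*5 − 2*2
  = −2*7 + 3*5
  = 3*12 − 5*7
  = −5*19 + 8*12
So 12⁻¹ ≡ 8 (mod 19).

8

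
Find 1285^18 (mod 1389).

Compute successive squares:
18 in binary is 10010, i.e. 18 = 16 + 2.
1285^1 ≡ 1285 (mod 1389)
1285^2 ≡ 1285^2 = 1651225 ≡ 1093 (mod 1389)
1285^4 ≡ 1093^2 = 1194649 ≡ 109 (mod 1389)
1285^8 ≡ 109^2 = 11881 ≡ 769 (mod 1389)
1285^16 ≡ 769^2 = 591361 ≡ 1036 (mod 1389)
1285^18 = 1285^16 * 1285^2 ≡ 1036 * 1093 (mod 1389).
1036 * 1093 = 1132348 ≡ 313 (mod 1389).

313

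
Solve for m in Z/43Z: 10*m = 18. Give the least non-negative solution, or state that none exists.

19

gcd(10, 43) = 1, so a unique solution mod 43 exists.
10⁻¹ ≡ 13 (mod 43).
m ≡ 13*18 ≡ 19 (mod 43).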